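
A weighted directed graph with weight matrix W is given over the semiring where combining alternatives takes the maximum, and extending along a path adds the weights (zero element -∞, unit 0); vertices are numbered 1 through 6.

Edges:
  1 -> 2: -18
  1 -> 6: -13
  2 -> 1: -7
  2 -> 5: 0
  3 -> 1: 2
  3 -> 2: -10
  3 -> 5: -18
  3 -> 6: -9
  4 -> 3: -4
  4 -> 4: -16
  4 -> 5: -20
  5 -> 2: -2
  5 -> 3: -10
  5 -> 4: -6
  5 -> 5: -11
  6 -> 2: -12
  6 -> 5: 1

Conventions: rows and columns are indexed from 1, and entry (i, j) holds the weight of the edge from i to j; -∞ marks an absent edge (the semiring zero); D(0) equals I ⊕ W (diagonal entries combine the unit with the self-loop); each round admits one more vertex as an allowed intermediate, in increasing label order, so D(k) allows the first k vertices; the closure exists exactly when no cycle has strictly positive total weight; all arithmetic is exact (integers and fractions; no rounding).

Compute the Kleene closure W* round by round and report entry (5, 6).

D(0):
  [0, -18, -∞, -∞, -∞, -13]
  [-7, 0, -∞, -∞, 0, -∞]
  [2, -10, 0, -∞, -18, -9]
  [-∞, -∞, -4, 0, -20, -∞]
  [-∞, -2, -10, -6, 0, -∞]
  [-∞, -12, -∞, -∞, 1, 0]
D(1):
  [0, -18, -∞, -∞, -∞, -13]
  [-7, 0, -∞, -∞, 0, -20]
  [2, -10, 0, -∞, -18, -9]
  [-∞, -∞, -4, 0, -20, -∞]
  [-∞, -2, -10, -6, 0, -∞]
  [-∞, -12, -∞, -∞, 1, 0]
D(2):
  [0, -18, -∞, -∞, -18, -13]
  [-7, 0, -∞, -∞, 0, -20]
  [2, -10, 0, -∞, -10, -9]
  [-∞, -∞, -4, 0, -20, -∞]
  [-9, -2, -10, -6, 0, -22]
  [-19, -12, -∞, -∞, 1, 0]
D(3):
  [0, -18, -∞, -∞, -18, -13]
  [-7, 0, -∞, -∞, 0, -20]
  [2, -10, 0, -∞, -10, -9]
  [-2, -14, -4, 0, -14, -13]
  [-8, -2, -10, -6, 0, -19]
  [-19, -12, -∞, -∞, 1, 0]
D(4):
  [0, -18, -∞, -∞, -18, -13]
  [-7, 0, -∞, -∞, 0, -20]
  [2, -10, 0, -∞, -10, -9]
  [-2, -14, -4, 0, -14, -13]
  [-8, -2, -10, -6, 0, -19]
  [-19, -12, -∞, -∞, 1, 0]
D(5):
  [0, -18, -28, -24, -18, -13]
  [-7, 0, -10, -6, 0, -19]
  [2, -10, 0, -16, -10, -9]
  [-2, -14, -4, 0, -14, -13]
  [-8, -2, -10, -6, 0, -19]
  [-7, -1, -9, -5, 1, 0]
D(6):
  [0, -14, -22, -18, -12, -13]
  [-7, 0, -10, -6, 0, -19]
  [2, -10, 0, -14, -8, -9]
  [-2, -14, -4, 0, -12, -13]
  [-8, -2, -10, -6, 0, -19]
  [-7, -1, -9, -5, 1, 0]
Answer: W*[5][6] = -19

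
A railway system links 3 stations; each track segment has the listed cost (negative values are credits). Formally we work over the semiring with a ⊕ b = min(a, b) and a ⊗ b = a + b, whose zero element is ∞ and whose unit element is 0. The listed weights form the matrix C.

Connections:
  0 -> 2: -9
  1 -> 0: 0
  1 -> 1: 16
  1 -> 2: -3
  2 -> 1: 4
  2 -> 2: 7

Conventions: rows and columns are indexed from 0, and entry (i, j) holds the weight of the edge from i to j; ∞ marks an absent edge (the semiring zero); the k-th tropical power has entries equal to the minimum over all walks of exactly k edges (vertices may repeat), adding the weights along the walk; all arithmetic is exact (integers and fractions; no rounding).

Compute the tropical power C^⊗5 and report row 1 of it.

C^⊗2:
  [∞, -5, -2]
  [16, 1, -9]
  [4, 11, 1]
C^⊗3:
  [-5, 2, -8]
  [1, -5, -2]
  [11, 5, -5]
C^⊗4:
  [2, -4, -14]
  [-5, 2, -8]
  [5, -1, 2]
C^⊗5:
  [-4, -10, -7]
  [2, -4, -14]
  [-1, 6, -4]
Answer: row 1 of C^⊗5 = [2, -4, -14]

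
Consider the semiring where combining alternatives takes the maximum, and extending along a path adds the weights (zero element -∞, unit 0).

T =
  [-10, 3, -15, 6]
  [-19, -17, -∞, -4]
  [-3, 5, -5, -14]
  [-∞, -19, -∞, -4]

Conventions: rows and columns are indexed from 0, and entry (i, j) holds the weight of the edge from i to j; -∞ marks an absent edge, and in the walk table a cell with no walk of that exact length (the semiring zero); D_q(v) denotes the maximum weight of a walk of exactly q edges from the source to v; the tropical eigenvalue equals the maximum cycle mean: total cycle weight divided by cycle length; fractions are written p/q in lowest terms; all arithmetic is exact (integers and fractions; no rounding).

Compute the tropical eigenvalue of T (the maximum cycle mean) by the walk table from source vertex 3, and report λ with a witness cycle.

q=0: [-∞, -∞, -∞, 0]
q=1: [-∞, -19, -∞, -4]
q=2: [-38, -23, -∞, -8]
q=3: [-42, -27, -53, -12]
q=4: [-46, -31, -57, -16]
Optimal cycle mean attained by: cycle 3->3, total (-4), length 1.
Answer: λ = -4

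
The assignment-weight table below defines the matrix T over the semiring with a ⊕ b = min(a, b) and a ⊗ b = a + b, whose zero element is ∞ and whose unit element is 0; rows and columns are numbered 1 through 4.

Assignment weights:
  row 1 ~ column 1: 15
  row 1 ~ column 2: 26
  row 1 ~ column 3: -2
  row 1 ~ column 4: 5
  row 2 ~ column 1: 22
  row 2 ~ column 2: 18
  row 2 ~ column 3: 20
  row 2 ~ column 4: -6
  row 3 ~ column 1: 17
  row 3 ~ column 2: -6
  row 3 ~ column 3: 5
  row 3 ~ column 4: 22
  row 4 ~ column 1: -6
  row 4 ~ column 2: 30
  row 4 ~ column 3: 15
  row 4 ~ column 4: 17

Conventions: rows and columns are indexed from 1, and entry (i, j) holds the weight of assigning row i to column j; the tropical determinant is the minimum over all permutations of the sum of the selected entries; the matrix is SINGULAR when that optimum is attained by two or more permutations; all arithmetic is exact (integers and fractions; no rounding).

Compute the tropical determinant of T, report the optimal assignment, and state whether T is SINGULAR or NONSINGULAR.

σ = (1, 2, 3, 4): 15 + 18 + 5 + 17 = 55
σ = (1, 2, 4, 3): 15 + 18 + 22 + 15 = 70
σ = (1, 3, 2, 4): 15 + 20 + (-6) + 17 = 46
σ = (1, 3, 4, 2): 15 + 20 + 22 + 30 = 87
σ = (1, 4, 2, 3): 15 + (-6) + (-6) + 15 = 18
σ = (1, 4, 3, 2): 15 + (-6) + 5 + 30 = 44
σ = (2, 1, 3, 4): 26 + 22 + 5 + 17 = 70
σ = (2, 1, 4, 3): 26 + 22 + 22 + 15 = 85
σ = (2, 3, 1, 4): 26 + 20 + 17 + 17 = 80
σ = (2, 3, 4, 1): 26 + 20 + 22 + (-6) = 62
σ = (2, 4, 1, 3): 26 + (-6) + 17 + 15 = 52
σ = (2, 4, 3, 1): 26 + (-6) + 5 + (-6) = 19
σ = (3, 1, 2, 4): (-2) + 22 + (-6) + 17 = 31
σ = (3, 1, 4, 2): (-2) + 22 + 22 + 30 = 72
σ = (3, 2, 1, 4): (-2) + 18 + 17 + 17 = 50
σ = (3, 2, 4, 1): (-2) + 18 + 22 + (-6) = 32
σ = (3, 4, 1, 2): (-2) + (-6) + 17 + 30 = 39
σ = (3, 4, 2, 1): (-2) + (-6) + (-6) + (-6) = -20
σ = (4, 1, 2, 3): 5 + 22 + (-6) + 15 = 36
σ = (4, 1, 3, 2): 5 + 22 + 5 + 30 = 62
σ = (4, 2, 1, 3): 5 + 18 + 17 + 15 = 55
σ = (4, 2, 3, 1): 5 + 18 + 5 + (-6) = 22
σ = (4, 3, 1, 2): 5 + 20 + 17 + 30 = 72
σ = (4, 3, 2, 1): 5 + 20 + (-6) + (-6) = 13
Optimal value attained by: σ = (3, 4, 2, 1).
Answer: det⊕(T) = -20; verdict: NONSINGULAR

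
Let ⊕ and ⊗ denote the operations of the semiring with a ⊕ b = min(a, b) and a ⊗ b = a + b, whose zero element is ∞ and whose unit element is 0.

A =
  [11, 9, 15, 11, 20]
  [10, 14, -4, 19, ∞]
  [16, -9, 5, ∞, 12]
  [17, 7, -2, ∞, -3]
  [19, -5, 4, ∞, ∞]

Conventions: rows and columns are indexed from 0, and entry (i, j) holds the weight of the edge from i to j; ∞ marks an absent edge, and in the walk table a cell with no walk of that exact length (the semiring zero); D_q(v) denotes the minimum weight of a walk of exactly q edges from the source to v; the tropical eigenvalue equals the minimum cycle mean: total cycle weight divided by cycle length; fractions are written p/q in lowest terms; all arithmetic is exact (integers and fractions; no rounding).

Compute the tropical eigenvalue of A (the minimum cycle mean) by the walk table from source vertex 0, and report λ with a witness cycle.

q=0: [0, ∞, ∞, ∞, ∞]
q=1: [11, 9, 15, 11, 20]
q=2: [19, 6, 5, 22, 8]
q=3: [16, -4, 2, 25, 17]
q=4: [6, -7, -8, 15, 14]
q=5: [3, -17, -11, 12, 4]
Optimal cycle mean attained by: cycle 1->2->1, total (-4) + (-9), length 2.
Answer: λ = -13/2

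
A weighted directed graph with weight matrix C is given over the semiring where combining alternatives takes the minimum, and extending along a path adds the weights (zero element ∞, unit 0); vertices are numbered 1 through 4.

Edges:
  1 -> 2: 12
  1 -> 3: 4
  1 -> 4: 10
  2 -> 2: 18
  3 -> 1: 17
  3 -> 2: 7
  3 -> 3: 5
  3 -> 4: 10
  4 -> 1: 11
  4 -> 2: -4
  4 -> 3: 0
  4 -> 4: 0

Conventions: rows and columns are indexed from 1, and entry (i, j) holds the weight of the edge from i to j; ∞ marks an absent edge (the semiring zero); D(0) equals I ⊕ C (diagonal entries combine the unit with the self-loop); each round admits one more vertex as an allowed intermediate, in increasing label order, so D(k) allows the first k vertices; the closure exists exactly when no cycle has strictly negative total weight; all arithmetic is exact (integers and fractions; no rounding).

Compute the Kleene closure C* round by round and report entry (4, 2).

D(0):
  [0, 12, 4, 10]
  [∞, 0, ∞, ∞]
  [17, 7, 0, 10]
  [11, -4, 0, 0]
D(1):
  [0, 12, 4, 10]
  [∞, 0, ∞, ∞]
  [17, 7, 0, 10]
  [11, -4, 0, 0]
D(2):
  [0, 12, 4, 10]
  [∞, 0, ∞, ∞]
  [17, 7, 0, 10]
  [11, -4, 0, 0]
D(3):
  [0, 11, 4, 10]
  [∞, 0, ∞, ∞]
  [17, 7, 0, 10]
  [11, -4, 0, 0]
D(4):
  [0, 6, 4, 10]
  [∞, 0, ∞, ∞]
  [17, 6, 0, 10]
  [11, -4, 0, 0]
Answer: C*[4][2] = -4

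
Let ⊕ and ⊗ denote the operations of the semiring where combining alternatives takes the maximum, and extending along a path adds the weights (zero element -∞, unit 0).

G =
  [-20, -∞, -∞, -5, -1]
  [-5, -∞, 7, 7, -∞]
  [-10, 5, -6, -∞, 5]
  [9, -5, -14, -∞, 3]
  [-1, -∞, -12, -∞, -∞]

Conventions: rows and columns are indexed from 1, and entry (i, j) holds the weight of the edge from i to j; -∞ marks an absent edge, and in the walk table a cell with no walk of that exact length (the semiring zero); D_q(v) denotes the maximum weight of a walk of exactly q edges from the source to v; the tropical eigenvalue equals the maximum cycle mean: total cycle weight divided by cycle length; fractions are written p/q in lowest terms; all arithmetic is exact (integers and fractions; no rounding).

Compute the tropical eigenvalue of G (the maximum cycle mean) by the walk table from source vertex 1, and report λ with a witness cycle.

q=0: [0, -∞, -∞, -∞, -∞]
q=1: [-20, -∞, -∞, -5, -1]
q=2: [4, -10, -13, -25, -2]
q=3: [-3, -8, -3, -1, 3]
q=4: [8, 2, -1, -1, 2]
q=5: [8, 4, 9, 9, 7]
Optimal cycle mean attained by: cycle 2->3->2, total 7 + 5, length 2.
Answer: λ = 6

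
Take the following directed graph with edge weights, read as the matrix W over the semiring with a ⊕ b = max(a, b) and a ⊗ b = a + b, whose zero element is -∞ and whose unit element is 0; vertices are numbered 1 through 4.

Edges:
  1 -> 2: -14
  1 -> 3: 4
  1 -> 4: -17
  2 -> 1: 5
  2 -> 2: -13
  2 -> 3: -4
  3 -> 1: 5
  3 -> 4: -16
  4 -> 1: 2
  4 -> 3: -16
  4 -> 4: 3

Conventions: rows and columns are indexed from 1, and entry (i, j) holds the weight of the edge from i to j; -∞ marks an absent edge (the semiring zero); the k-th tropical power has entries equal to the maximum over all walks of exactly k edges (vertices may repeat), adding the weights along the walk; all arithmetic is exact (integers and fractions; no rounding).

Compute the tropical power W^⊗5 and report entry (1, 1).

W^⊗2:
  [9, -27, -18, -12]
  [1, -9, 9, -12]
  [-14, -9, 9, -12]
  [5, -12, 6, 6]
W^⊗3:
  [-10, -5, 13, -8]
  [14, -13, 5, -7]
  [14, -22, -10, -7]
  [11, -9, 9, 9]
W^⊗4:
  [18, -18, -6, -3]
  [10, 0, 18, -3]
  [-5, 0, 18, -3]
  [14, -3, 15, 12]
W^⊗5:
  [-1, 4, 22, 1]
  [23, -4, 14, 2]
  [23, -13, -1, 2]
  [20, 0, 18, 15]
Key observation: the optimum is the walk 1->3->1->3->4->1, with weight 4 + 5 + 4 + (-16) + 2 = -1.
Optimal value attained by: walk 1->3->1->3->4->1.
Answer: (W^⊗5)[1][1] = -1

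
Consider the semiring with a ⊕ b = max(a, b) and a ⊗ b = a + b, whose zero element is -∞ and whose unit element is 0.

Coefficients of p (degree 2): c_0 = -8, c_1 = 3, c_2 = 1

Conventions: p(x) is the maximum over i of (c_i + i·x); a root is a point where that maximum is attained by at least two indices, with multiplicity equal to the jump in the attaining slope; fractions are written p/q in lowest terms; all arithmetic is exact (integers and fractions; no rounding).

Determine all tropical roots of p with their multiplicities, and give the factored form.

hull edge (i=0, c=-8) to (i=1, c=3): slope 11, span 1
hull edge (i=1, c=3) to (i=2, c=1): slope -2, span 1
Factored form: p(x) = 1 ⊗ (x ⊕ (-11)) ⊗ (x ⊕ 2)
Answer: roots = -11 (mult 1), 2 (mult 1)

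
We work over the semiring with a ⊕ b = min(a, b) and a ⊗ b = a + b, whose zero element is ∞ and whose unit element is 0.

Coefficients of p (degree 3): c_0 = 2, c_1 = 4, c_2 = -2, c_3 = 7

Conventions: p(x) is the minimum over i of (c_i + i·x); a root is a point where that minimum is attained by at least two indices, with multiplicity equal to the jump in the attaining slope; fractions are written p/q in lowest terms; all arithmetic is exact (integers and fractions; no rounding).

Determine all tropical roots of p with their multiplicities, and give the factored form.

hull edge (i=0, c=2) to (i=2, c=-2): slope -2, span 2
hull edge (i=2, c=-2) to (i=3, c=7): slope 9, span 1
Factored form: p(x) = 7 ⊗ (x ⊕ (-9)) ⊗ (x ⊕ 2) ⊗ (x ⊕ 2)
Answer: roots = -9 (mult 1), 2 (mult 2)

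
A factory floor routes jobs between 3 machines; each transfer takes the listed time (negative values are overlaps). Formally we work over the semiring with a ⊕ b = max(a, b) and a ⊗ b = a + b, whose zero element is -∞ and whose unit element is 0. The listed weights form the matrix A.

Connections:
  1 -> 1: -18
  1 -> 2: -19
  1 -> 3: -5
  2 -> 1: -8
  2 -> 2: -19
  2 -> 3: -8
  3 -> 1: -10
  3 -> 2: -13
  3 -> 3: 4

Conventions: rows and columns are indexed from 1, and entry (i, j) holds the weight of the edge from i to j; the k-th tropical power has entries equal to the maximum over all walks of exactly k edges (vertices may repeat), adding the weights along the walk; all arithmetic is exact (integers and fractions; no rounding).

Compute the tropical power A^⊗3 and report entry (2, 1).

A^⊗2:
  [-15, -18, -1]
  [-18, -21, -4]
  [-6, -9, 8]
A^⊗3:
  [-11, -14, 3]
  [-14, -17, 0]
  [-2, -5, 12]
Key observation: the optimum is the walk 2->3->3->1, with weight (-8) + 4 + (-10) = -14.
Optimal value attained by: walk 2->3->3->1.
Answer: (A^⊗3)[2][1] = -14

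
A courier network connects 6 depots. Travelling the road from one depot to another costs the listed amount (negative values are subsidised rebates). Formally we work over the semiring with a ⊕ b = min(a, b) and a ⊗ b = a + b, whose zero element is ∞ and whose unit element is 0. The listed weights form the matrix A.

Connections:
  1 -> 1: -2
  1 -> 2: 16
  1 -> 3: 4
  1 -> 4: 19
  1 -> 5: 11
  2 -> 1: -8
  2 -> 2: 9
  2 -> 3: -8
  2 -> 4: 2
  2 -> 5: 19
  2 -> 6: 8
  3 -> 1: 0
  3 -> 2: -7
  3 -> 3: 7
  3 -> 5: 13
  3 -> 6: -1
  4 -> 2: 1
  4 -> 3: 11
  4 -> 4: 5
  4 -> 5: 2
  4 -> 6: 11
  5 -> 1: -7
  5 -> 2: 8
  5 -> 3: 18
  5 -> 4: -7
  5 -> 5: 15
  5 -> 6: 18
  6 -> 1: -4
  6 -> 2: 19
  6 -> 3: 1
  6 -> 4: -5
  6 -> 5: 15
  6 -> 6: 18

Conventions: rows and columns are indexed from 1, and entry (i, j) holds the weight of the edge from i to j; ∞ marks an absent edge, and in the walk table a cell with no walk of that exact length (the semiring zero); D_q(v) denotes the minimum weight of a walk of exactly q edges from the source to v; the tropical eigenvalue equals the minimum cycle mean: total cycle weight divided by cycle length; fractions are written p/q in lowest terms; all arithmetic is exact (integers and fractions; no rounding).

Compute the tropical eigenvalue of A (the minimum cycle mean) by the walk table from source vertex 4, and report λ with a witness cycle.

q=0: [∞, ∞, ∞, 0, ∞, ∞]
q=1: [∞, 1, 11, 5, 2, 11]
q=2: [-7, 4, -7, -5, 7, 9]
q=3: [-9, -14, -4, 0, -3, -8]
q=4: [-22, -11, -22, -13, 2, -6]
q=5: [-24, -29, -19, -11, -11, -23]
q=6: [-37, -26, -37, -28, -13, -21]
Optimal cycle mean attained by: cycle 2->3->2, total (-8) + (-7), length 2.
Answer: λ = -15/2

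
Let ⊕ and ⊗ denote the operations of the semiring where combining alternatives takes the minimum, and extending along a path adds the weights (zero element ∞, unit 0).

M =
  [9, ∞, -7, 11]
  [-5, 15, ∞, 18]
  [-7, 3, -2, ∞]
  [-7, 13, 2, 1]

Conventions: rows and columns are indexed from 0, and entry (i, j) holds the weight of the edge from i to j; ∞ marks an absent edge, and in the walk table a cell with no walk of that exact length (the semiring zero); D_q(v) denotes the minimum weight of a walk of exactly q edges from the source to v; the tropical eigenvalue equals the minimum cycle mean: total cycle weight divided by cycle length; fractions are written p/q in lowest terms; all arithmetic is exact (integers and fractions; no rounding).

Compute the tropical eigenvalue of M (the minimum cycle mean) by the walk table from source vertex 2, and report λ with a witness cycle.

q=0: [∞, ∞, 0, ∞]
q=1: [-7, 3, -2, ∞]
q=2: [-9, 1, -14, 4]
q=3: [-21, -11, -16, 2]
q=4: [-23, -13, -28, -10]
Optimal cycle mean attained by: cycle 0->2->0, total (-7) + (-7), length 2.
Answer: λ = -7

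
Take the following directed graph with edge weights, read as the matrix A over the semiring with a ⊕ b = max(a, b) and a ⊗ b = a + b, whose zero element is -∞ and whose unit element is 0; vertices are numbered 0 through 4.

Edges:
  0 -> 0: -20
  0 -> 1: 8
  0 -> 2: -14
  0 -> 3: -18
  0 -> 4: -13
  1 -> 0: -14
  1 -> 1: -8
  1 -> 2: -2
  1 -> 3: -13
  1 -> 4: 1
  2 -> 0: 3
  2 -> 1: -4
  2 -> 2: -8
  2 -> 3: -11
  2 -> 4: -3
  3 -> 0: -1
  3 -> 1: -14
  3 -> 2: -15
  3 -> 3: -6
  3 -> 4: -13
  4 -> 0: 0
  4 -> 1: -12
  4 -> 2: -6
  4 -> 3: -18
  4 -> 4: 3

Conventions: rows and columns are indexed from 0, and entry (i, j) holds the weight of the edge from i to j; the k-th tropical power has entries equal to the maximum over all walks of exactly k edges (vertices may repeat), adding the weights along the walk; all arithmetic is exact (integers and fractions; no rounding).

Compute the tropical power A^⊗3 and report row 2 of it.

A^⊗2:
  [-6, 0, 6, -5, 9]
  [1, -6, -5, -13, 4]
  [-3, 11, -6, -15, 0]
  [-7, 7, -15, -12, -10]
  [3, 8, -3, -15, 6]
A^⊗3:
  [9, 2, 3, -5, 12]
  [4, 9, -2, -14, 7]
  [0, 5, 9, -2, 12]
  [-7, 1, 5, -6, 8]
  [6, 11, 6, -5, 9]
Answer: row 2 of A^⊗3 = [0, 5, 9, -2, 12]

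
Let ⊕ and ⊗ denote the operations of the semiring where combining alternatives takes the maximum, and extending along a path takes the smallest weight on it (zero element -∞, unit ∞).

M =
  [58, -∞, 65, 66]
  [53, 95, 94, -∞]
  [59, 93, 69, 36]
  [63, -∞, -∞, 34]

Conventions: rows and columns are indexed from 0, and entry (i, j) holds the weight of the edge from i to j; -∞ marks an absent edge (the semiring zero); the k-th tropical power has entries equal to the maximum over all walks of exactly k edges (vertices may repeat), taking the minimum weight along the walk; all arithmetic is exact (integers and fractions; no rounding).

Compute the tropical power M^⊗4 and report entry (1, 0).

M^⊗2:
  [63, 65, 65, 58]
  [59, 95, 94, 53]
  [59, 93, 93, 59]
  [58, -∞, 63, 63]
M^⊗3:
  [59, 65, 65, 63]
  [59, 95, 94, 59]
  [59, 93, 93, 59]
  [63, 63, 63, 58]
M^⊗4:
  [63, 65, 65, 59]
  [59, 95, 94, 59]
  [59, 93, 93, 59]
  [59, 63, 63, 63]
Key observation: the optimum is the walk 1->1->1->2->0, with weight 95 min 95 min 94 min 59 = 59.
Optimal value attained by: walk 1->1->1->2->0.
Answer: (M^⊗4)[1][0] = 59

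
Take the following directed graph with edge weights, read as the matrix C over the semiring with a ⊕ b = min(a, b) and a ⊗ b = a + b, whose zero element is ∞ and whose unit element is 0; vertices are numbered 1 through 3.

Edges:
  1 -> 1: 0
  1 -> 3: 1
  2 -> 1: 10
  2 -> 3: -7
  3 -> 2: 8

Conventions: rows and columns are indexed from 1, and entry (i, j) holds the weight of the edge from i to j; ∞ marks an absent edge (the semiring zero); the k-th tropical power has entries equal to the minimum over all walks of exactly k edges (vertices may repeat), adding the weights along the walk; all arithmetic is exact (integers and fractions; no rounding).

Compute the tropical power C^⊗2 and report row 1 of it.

C^⊗2:
  [0, 9, 1]
  [10, 1, 11]
  [18, ∞, 1]
Answer: row 1 of C^⊗2 = [0, 9, 1]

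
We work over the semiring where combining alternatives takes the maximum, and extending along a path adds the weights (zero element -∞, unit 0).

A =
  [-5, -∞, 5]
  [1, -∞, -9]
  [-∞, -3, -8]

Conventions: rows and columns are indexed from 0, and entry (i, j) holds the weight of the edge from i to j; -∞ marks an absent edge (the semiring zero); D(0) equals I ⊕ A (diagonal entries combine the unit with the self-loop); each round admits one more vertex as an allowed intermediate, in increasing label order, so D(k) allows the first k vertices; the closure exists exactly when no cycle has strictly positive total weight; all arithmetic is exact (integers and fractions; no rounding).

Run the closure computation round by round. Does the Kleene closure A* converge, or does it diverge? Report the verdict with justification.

D(0):
  [0, -∞, 5]
  [1, 0, -9]
  [-∞, -3, 0]
D(1):
  [0, -∞, 5]
  [1, 0, 6]
  [-∞, -3, 0]
Detection: at round 2, diagonal entry (2, 2) turns strictly positive.
Key observation: the cycle 2->1->0->2 has total weight (-3) + 1 + 5, which is strictly positive.
Answer: DIVERGES — positive cycle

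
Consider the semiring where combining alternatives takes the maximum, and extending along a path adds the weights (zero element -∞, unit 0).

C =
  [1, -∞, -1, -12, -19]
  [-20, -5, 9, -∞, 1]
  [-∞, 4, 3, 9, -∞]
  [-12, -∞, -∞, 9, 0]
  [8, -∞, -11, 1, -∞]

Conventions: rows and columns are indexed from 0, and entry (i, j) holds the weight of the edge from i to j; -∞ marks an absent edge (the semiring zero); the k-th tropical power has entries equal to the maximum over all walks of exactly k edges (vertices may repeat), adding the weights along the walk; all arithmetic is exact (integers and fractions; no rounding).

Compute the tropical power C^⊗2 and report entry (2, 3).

C^⊗2:
  [2, 3, 2, 8, -12]
  [9, 13, 12, 18, -4]
  [-3, 7, 13, 18, 9]
  [8, -∞, -11, 18, 9]
  [9, -7, 7, 10, 1]
Key observation: the optimum is the walk 2->3->3, with weight 9 + 9 = 18.
Optimal value attained by: walk 2->3->3.
Answer: (C^⊗2)[2][3] = 18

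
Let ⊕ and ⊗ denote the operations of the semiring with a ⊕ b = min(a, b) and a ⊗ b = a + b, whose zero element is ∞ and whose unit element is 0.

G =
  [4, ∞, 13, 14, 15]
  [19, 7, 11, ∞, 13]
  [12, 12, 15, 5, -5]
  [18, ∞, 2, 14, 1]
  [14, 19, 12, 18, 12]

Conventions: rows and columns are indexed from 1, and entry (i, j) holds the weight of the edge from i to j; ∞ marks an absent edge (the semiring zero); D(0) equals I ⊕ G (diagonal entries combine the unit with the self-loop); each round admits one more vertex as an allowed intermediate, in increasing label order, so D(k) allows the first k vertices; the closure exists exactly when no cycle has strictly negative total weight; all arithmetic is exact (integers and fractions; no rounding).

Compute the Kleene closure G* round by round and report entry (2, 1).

D(0):
  [0, ∞, 13, 14, 15]
  [19, 0, 11, ∞, 13]
  [12, 12, 0, 5, -5]
  [18, ∞, 2, 0, 1]
  [14, 19, 12, 18, 0]
D(1):
  [0, ∞, 13, 14, 15]
  [19, 0, 11, 33, 13]
  [12, 12, 0, 5, -5]
  [18, ∞, 2, 0, 1]
  [14, 19, 12, 18, 0]
D(2):
  [0, ∞, 13, 14, 15]
  [19, 0, 11, 33, 13]
  [12, 12, 0, 5, -5]
  [18, ∞, 2, 0, 1]
  [14, 19, 12, 18, 0]
D(3):
  [0, 25, 13, 14, 8]
  [19, 0, 11, 16, 6]
  [12, 12, 0, 5, -5]
  [14, 14, 2, 0, -3]
  [14, 19, 12, 17, 0]
D(4):
  [0, 25, 13, 14, 8]
  [19, 0, 11, 16, 6]
  [12, 12, 0, 5, -5]
  [14, 14, 2, 0, -3]
  [14, 19, 12, 17, 0]
D(5):
  [0, 25, 13, 14, 8]
  [19, 0, 11, 16, 6]
  [9, 12, 0, 5, -5]
  [11, 14, 2, 0, -3]
  [14, 19, 12, 17, 0]
Answer: G*[2][1] = 19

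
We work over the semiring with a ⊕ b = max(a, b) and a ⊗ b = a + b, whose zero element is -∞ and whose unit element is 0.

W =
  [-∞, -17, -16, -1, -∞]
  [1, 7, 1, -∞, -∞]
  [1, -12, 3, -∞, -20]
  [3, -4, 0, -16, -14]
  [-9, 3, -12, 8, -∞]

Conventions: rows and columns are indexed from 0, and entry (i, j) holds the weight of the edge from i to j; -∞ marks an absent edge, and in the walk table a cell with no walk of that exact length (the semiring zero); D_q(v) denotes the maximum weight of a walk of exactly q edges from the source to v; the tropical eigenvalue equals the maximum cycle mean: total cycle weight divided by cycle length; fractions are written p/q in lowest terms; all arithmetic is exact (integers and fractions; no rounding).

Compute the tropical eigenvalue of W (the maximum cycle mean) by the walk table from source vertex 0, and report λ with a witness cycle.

q=0: [0, -∞, -∞, -∞, -∞]
q=1: [-∞, -17, -16, -1, -∞]
q=2: [2, -5, -1, -17, -15]
q=3: [0, 2, 2, 1, -21]
q=4: [4, 9, 5, -1, -13]
q=5: [10, 16, 10, 3, -15]
Optimal cycle mean attained by: cycle 1->1, total 7, length 1.
Answer: λ = 7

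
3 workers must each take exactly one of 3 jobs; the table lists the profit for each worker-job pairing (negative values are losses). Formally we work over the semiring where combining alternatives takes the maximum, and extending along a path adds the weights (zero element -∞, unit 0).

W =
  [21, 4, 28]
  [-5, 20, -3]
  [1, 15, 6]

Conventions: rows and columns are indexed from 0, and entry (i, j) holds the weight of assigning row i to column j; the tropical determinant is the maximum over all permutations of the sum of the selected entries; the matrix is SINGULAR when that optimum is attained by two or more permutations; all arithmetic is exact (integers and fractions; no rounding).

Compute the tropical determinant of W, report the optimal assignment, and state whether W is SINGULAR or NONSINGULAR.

σ = (0, 1, 2): 21 + 20 + 6 = 47
σ = (0, 2, 1): 21 + (-3) + 15 = 33
σ = (1, 0, 2): 4 + (-5) + 6 = 5
σ = (1, 2, 0): 4 + (-3) + 1 = 2
σ = (2, 0, 1): 28 + (-5) + 15 = 38
σ = (2, 1, 0): 28 + 20 + 1 = 49
Optimal value attained by: σ = (2, 1, 0).
Answer: det⊕(W) = 49; verdict: NONSINGULAR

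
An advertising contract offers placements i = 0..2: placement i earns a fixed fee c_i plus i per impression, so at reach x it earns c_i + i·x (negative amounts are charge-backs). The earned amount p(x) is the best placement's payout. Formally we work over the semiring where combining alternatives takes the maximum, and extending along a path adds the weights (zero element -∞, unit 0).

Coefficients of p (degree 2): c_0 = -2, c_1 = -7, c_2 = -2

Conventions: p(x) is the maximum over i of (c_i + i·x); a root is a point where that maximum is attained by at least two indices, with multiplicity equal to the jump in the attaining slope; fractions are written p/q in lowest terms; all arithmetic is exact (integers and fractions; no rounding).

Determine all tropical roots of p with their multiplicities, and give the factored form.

hull edge (i=0, c=-2) to (i=2, c=-2): slope 0, span 2
Factored form: p(x) = -2 ⊗ (x ⊕ 0) ⊗ (x ⊕ 0)
Answer: roots = 0 (mult 2)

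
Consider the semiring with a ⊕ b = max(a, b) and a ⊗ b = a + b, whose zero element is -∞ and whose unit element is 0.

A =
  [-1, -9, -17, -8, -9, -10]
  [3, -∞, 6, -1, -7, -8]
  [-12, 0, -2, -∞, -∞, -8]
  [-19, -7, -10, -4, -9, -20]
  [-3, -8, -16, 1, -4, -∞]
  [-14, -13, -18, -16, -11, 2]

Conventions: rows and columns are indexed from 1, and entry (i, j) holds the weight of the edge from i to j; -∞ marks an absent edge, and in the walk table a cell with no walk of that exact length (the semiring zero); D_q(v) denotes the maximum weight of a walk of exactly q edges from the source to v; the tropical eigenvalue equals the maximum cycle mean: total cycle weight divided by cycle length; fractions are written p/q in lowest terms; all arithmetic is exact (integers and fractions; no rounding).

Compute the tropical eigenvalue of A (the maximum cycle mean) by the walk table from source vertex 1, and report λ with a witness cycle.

q=0: [0, -∞, -∞, -∞, -∞, -∞]
q=1: [-1, -9, -17, -8, -9, -10]
q=2: [-2, -10, -3, -8, -10, -8]
q=3: [-3, -3, -4, -9, -11, -6]
q=4: [0, -4, 3, -4, -10, -4]
q=5: [-1, 3, 2, -5, -9, -2]
q=6: [6, 2, 9, 2, -4, 0]
Optimal cycle mean attained by: cycle 2->3->2, total 6 + 0, length 2.
Answer: λ = 3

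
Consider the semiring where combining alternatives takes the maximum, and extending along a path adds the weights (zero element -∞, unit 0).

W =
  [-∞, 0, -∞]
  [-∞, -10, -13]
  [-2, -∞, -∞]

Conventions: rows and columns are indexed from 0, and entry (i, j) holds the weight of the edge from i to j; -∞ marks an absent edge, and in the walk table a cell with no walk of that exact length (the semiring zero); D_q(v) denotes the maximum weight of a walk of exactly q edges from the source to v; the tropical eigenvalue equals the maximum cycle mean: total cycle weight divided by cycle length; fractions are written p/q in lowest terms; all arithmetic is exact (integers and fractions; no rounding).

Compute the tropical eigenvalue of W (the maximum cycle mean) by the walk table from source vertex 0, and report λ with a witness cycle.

q=0: [0, -∞, -∞]
q=1: [-∞, 0, -∞]
q=2: [-∞, -10, -13]
q=3: [-15, -20, -23]
Optimal cycle mean attained by: cycle 0->1->2->0, total 0 + (-13) + (-2), length 3.
Answer: λ = -5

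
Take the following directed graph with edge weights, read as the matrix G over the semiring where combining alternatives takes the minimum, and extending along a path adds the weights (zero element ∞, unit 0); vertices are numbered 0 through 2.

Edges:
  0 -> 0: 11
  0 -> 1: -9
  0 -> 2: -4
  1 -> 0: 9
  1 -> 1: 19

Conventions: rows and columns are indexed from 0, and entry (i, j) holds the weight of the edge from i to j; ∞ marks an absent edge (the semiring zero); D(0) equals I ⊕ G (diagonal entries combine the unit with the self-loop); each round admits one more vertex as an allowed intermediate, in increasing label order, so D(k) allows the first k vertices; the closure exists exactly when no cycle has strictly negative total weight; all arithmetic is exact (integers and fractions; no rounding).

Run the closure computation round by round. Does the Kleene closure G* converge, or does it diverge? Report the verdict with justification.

D(0):
  [0, -9, -4]
  [9, 0, ∞]
  [∞, ∞, 0]
D(1):
  [0, -9, -4]
  [9, 0, 5]
  [∞, ∞, 0]
D(2):
  [0, -9, -4]
  [9, 0, 5]
  [∞, ∞, 0]
D(3):
  [0, -9, -4]
  [9, 0, 5]
  [∞, ∞, 0]
Key observation: every diagonal entry stays at the unit through all rounds, so no improving cycle exists.
Answer: CONVERGES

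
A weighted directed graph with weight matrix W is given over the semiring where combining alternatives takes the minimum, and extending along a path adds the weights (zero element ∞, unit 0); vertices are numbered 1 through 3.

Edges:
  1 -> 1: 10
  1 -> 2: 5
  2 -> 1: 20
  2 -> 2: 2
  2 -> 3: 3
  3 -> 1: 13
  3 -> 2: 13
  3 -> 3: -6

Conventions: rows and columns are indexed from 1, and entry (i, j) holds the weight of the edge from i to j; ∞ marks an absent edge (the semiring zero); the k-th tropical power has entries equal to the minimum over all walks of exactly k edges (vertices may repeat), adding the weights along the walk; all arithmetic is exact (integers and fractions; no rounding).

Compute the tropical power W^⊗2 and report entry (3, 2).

W^⊗2:
  [20, 7, 8]
  [16, 4, -3]
  [7, 7, -12]
Key observation: the optimum is the walk 3->3->2, with weight (-6) + 13 = 7.
Optimal value attained by: walk 3->3->2.
Answer: (W^⊗2)[3][2] = 7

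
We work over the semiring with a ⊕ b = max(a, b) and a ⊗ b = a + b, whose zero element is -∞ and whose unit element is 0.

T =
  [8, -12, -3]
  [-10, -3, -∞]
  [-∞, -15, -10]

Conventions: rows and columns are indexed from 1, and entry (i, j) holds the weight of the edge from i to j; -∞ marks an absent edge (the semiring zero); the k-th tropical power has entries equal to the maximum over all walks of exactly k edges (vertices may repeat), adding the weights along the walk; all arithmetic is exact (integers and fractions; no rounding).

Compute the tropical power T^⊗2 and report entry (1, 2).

T^⊗2:
  [16, -4, 5]
  [-2, -6, -13]
  [-25, -18, -20]
Key observation: the optimum is the walk 1->1->2, with weight 8 + (-12) = -4.
Optimal value attained by: walk 1->1->2.
Answer: (T^⊗2)[1][2] = -4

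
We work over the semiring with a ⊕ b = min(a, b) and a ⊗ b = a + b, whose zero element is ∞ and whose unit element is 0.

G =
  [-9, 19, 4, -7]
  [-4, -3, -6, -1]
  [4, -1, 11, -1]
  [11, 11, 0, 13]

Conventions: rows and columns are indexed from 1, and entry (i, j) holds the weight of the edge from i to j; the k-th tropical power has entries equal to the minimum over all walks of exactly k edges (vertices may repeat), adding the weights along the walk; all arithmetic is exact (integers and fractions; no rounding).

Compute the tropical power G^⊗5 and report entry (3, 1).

G^⊗2:
  [-18, 3, -7, -16]
  [-13, -7, -9, -11]
  [-5, -4, -7, -3]
  [2, -1, 5, -1]
G^⊗3:
  [-27, -8, -16, -25]
  [-22, -10, -13, -20]
  [-14, -8, -10, -12]
  [-7, -4, -7, -5]
G^⊗4:
  [-36, -17, -25, -34]
  [-31, -14, -20, -29]
  [-23, -11, -14, -21]
  [-16, -8, -10, -14]
G^⊗5:
  [-45, -26, -34, -43]
  [-40, -21, -29, -38]
  [-32, -15, -21, -30]
  [-25, -11, -14, -23]
Key observation: the optimum is the walk 3->1->1->1->1->1, with weight 4 + (-9) + (-9) + (-9) + (-9) = -32.
Optimal value attained by: walk 3->1->1->1->1->1.
Answer: (G^⊗5)[3][1] = -32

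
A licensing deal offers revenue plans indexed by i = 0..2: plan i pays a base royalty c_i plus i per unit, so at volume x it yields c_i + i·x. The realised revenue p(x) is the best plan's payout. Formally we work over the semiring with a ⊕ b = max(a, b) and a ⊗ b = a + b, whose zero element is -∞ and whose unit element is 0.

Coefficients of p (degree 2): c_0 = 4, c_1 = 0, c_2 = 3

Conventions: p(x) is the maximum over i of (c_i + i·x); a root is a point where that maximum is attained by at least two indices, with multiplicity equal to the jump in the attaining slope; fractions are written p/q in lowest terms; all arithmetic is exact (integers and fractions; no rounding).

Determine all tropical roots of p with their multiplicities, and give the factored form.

hull edge (i=0, c=4) to (i=2, c=3): slope -1/2, span 2
Factored form: p(x) = 3 ⊗ (x ⊕ 1/2) ⊗ (x ⊕ 1/2)
Answer: roots = 1/2 (mult 2)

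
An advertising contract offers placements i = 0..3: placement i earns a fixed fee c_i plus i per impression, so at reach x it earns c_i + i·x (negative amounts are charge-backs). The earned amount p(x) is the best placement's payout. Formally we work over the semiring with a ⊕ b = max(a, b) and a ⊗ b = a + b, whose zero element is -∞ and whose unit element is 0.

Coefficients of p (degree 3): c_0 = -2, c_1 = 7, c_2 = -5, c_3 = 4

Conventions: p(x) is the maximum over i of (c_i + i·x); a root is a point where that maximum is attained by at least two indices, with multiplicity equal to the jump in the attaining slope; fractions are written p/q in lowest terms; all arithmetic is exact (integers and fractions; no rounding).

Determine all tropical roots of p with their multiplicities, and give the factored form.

hull edge (i=0, c=-2) to (i=1, c=7): slope 9, span 1
hull edge (i=1, c=7) to (i=3, c=4): slope -3/2, span 2
Factored form: p(x) = 4 ⊗ (x ⊕ (-9)) ⊗ (x ⊕ 3/2) ⊗ (x ⊕ 3/2)
Answer: roots = -9 (mult 1), 3/2 (mult 2)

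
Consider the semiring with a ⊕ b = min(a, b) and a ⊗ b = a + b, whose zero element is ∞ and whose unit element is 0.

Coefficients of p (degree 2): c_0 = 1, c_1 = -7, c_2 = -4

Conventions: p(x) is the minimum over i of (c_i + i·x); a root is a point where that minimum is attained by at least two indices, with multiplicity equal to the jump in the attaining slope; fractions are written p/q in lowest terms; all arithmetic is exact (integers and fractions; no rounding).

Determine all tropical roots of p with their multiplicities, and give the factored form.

hull edge (i=0, c=1) to (i=1, c=-7): slope -8, span 1
hull edge (i=1, c=-7) to (i=2, c=-4): slope 3, span 1
Factored form: p(x) = -4 ⊗ (x ⊕ (-3)) ⊗ (x ⊕ 8)
Answer: roots = -3 (mult 1), 8 (mult 1)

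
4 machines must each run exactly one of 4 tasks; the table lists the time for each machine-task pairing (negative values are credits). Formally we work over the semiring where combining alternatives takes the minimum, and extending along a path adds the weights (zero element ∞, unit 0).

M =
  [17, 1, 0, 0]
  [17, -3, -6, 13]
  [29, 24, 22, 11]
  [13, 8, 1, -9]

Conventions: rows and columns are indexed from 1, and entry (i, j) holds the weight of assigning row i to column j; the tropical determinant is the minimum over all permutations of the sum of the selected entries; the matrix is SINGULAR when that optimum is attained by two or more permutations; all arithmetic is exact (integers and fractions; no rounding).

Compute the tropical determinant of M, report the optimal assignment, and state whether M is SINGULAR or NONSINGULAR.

σ = (1, 2, 3, 4): 17 + (-3) + 22 + (-9) = 27
σ = (1, 2, 4, 3): 17 + (-3) + 11 + 1 = 26
σ = (1, 3, 2, 4): 17 + (-6) + 24 + (-9) = 26
σ = (1, 3, 4, 2): 17 + (-6) + 11 + 8 = 30
σ = (1, 4, 2, 3): 17 + 13 + 24 + 1 = 55
σ = (1, 4, 3, 2): 17 + 13 + 22 + 8 = 60
σ = (2, 1, 3, 4): 1 + 17 + 22 + (-9) = 31
σ = (2, 1, 4, 3): 1 + 17 + 11 + 1 = 30
σ = (2, 3, 1, 4): 1 + (-6) + 29 + (-9) = 15
σ = (2, 3, 4, 1): 1 + (-6) + 11 + 13 = 19
σ = (2, 4, 1, 3): 1 + 13 + 29 + 1 = 44
σ = (2, 4, 3, 1): 1 + 13 + 22 + 13 = 49
σ = (3, 1, 2, 4): 0 + 17 + 24 + (-9) = 32
σ = (3, 1, 4, 2): 0 + 17 + 11 + 8 = 36
σ = (3, 2, 1, 4): 0 + (-3) + 29 + (-9) = 17
σ = (3, 2, 4, 1): 0 + (-3) + 11 + 13 = 21
σ = (3, 4, 1, 2): 0 + 13 + 29 + 8 = 50
σ = (3, 4, 2, 1): 0 + 13 + 24 + 13 = 50
σ = (4, 1, 2, 3): 0 + 17 + 24 + 1 = 42
σ = (4, 1, 3, 2): 0 + 17 + 22 + 8 = 47
σ = (4, 2, 1, 3): 0 + (-3) + 29 + 1 = 27
σ = (4, 2, 3, 1): 0 + (-3) + 22 + 13 = 32
σ = (4, 3, 1, 2): 0 + (-6) + 29 + 8 = 31
σ = (4, 3, 2, 1): 0 + (-6) + 24 + 13 = 31
Optimal value attained by: σ = (2, 3, 1, 4).
Answer: det⊕(M) = 15; verdict: NONSINGULAR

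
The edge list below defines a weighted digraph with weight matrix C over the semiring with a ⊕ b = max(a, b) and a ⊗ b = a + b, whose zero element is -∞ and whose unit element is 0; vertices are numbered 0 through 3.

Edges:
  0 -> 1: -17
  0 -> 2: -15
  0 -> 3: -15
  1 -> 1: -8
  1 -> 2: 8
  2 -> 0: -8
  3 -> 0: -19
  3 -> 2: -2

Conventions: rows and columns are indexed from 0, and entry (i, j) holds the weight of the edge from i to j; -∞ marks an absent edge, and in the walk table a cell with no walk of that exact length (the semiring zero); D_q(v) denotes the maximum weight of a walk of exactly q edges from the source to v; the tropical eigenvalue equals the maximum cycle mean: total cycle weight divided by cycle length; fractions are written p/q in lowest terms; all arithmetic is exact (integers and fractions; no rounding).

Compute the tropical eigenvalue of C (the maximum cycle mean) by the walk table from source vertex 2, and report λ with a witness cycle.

q=0: [-∞, -∞, 0, -∞]
q=1: [-8, -∞, -∞, -∞]
q=2: [-∞, -25, -23, -23]
q=3: [-31, -33, -17, -∞]
q=4: [-25, -41, -25, -46]
Optimal cycle mean attained by: cycle 0->1->2->0, total (-17) + 8 + (-8), length 3.
Answer: λ = -17/3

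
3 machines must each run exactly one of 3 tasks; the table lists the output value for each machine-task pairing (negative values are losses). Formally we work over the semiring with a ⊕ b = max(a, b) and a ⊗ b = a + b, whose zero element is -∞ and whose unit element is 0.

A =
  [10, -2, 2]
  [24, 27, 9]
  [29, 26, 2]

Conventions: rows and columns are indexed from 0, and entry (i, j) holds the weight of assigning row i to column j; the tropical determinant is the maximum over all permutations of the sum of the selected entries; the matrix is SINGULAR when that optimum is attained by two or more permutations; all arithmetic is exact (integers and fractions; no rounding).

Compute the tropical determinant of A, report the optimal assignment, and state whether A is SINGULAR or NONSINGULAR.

σ = (0, 1, 2): 10 + 27 + 2 = 39
σ = (0, 2, 1): 10 + 9 + 26 = 45
σ = (1, 0, 2): (-2) + 24 + 2 = 24
σ = (1, 2, 0): (-2) + 9 + 29 = 36
σ = (2, 0, 1): 2 + 24 + 26 = 52
σ = (2, 1, 0): 2 + 27 + 29 = 58
Optimal value attained by: σ = (2, 1, 0).
Answer: det⊕(A) = 58; verdict: NONSINGULAR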